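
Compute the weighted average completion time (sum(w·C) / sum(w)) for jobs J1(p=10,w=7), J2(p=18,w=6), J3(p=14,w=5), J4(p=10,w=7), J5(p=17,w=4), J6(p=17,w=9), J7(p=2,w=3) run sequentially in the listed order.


Completion times:
  J1: C=10, w×C=7×10=70
  J2: C=28, w×C=6×28=168
  J3: C=42, w×C=5×42=210
  J4: C=52, w×C=7×52=364
  J5: C=69, w×C=4×69=276
  J6: C=86, w×C=9×86=774
  J7: C=88, w×C=3×88=264
Sum w×C = 2126
Sum w = 41
Weighted avg = 2126/41
= 51.85


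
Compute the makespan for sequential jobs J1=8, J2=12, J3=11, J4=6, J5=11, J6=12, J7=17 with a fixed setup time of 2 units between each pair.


Makespan = Σ processing + (n-1) × setup
= (8 + 12 + 11 + 6 + 11 + 12 + 17) + (7-1)×2
= 77 + 12
= 89 time units


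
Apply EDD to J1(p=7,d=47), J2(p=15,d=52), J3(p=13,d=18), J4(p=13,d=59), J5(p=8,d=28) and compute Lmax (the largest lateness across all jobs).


EDD order: J3 → J5 → J1 → J2 → J4
Completion and lateness:
  J3: C=13, d=18, L=13-18=-5
  J5: C=21, d=28, L=21-28=-7
  J1: C=28, d=47, L=28-47=-19
  J2: C=43, d=52, L=43-52=-9
  J4: C=56, d=59, L=56-59=-3
Lmax = max(-5, -7, -19, -9, -3)
= -3


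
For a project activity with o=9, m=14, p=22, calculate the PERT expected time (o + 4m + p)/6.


te = (o + 4m + p) / 6
= (9 + 4×14 + 22) / 6
= (9 + 56 + 22) / 6
= 87 / 6
= 14.50


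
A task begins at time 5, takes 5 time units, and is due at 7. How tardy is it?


Completion = start + processing = 5 + 5 = 10
Tardiness = max(0, C - d) = max(0, 10 - 7)
= max(0, 3)
= 3


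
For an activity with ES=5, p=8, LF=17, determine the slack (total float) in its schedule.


EF = ES + duration = 5 + 8 = 13
LS = LF - duration = 17 - 8 = 9
Total Float = LF - EF = 17 - 13
(or LS - ES = 9 - 5)
= 4


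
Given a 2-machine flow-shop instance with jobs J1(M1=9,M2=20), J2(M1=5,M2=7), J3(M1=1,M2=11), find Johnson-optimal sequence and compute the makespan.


Johnson's rule:
Group 1 (M1≤M2, sort by M1): ['J3', 'J2', 'J1']
Group 2 (M1>M2, sort desc M2): []
Sequence: J3 → J2 → J1
Makespan calculation:
  J3: M1 done=1, M2 done=12
  J2: M1 done=6, M2 done=19
  J1: M1 done=15, M2 done=39
= Sequence: J3 → J2 → J1, Makespan: 39


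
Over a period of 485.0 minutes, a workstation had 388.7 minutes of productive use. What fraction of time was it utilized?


Utilization = busy / total × 100
= 388.7 / 485.0 × 100
= 80.1%


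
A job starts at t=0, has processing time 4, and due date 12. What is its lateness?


Completion = 0 + 4 = 4
Lateness = C - d = 4 - 12
= -8


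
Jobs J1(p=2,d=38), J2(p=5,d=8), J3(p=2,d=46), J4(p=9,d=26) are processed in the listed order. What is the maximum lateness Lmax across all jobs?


Lateness per job (L = C - d):
  J1: C=2, d=38, L=-36
  J2: C=7, d=8, L=-1
  J3: C=9, d=46, L=-37
  J4: C=18, d=26, L=-8
Lmax = max(-36, -1, -37, -8)
= -1


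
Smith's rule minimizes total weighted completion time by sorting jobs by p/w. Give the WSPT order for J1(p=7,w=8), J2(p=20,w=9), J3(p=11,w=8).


WSPT (Smith's rule): sort by p/w ascending
  J1: p/w = 7/8 = 0.875
  J3: p/w = 11/8 = 1.375
  J2: p/w = 20/9 = 2.222
Order: J1 → J3 → J2


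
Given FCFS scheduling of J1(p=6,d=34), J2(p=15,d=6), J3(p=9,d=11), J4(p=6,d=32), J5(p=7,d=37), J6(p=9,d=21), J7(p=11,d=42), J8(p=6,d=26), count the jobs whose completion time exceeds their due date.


Completion vs due date:
  J1: C=6, d=34 → on time
  J2: C=21, d=6 → TARDY
  J3: C=30, d=11 → TARDY
  J4: C=36, d=32 → TARDY
  J5: C=43, d=37 → TARDY
  J6: C=52, d=21 → TARDY
  J7: C=63, d=42 → TARDY
  J8: C=69, d=26 → TARDY
Tardy jobs: J2, J3, J4, J5, J6, J7, J8
Count = 7


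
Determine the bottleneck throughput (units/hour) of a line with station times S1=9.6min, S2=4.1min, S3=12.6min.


Bottleneck = longest station time
Station times: [9.6, 4.1, 12.6]
Max = 12.6 min
Rate = 60 / 12.6
= 4.76 units/hour (bottleneck: 12.6min)


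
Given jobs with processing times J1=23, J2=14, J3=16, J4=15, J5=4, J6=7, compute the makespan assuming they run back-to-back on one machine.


Sequential makespan: sum all processing times
= 23 + 14 + 16 + 15 + 4 + 7
= 79 time units


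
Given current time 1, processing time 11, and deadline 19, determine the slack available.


Slack = due - current_time - processing
= 19 - 1 - 11
= 7


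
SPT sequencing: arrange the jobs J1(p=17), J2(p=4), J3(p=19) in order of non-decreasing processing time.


SPT: sort by shortest processing time
  J2: p=4
  J1: p=17
  J3: p=19
Order: J2 → J1 → J3


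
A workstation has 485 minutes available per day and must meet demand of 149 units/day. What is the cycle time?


Cycle time = available time / demand
= 485 / 149
= 3.26 min/unit


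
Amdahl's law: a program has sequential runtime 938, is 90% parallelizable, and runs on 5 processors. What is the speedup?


Amdahl's law: T_p = T × ((1-p) + p/N)
= 938 × ((1-0.9) + 0.9/5)
= 938 × (0.10 + 0.1800)
= 938 × 0.2800
= 262.64
Speedup = 938/262.64
= 3.57×


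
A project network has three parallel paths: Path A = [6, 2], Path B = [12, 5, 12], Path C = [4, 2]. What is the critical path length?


Path A: 6 + 2 = 8
Path B: 12 + 5 + 12 = 29
Path C: 4 + 2 = 6
Critical path = longest = max(8, 29, 6)
= 29 (Path B)


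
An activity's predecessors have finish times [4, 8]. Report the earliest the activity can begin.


ES = max of all predecessor completion times
Predecessors: [4, 8]
ES = max(4, 8)
= 8


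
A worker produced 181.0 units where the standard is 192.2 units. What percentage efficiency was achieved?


Efficiency = (actual / standard) × 100
= (181.0 / 192.2) × 100
= 94.2%


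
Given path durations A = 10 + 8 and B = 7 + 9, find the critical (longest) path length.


Path A: 10 + 8 = 18
Path B: 7 + 9 = 16
Critical path = longest = max(18, 16)
= 18 (Path A)


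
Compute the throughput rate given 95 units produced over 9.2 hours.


Throughput = units / time
= 95 / 9.2
= 10.3 units/hour


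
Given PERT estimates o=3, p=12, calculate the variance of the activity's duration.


σ² = ((p - o) / 6)² = (p - o)² / 36
= (12 - 3)² / 36
= 9² / 36
= 81 / 36
= 2.2500


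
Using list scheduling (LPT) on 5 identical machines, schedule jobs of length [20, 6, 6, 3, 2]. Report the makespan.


Jobs (LPT sorted): [20, 6, 6, 3, 2]
Machines: 5
  J=20 → Machine 1 (load: 0+20=20)
  J=6 → Machine 2 (load: 0+6=6)
  J=6 → Machine 3 (load: 0+6=6)
  J=3 → Machine 4 (load: 0+3=3)
  J=2 → Machine 5 (load: 0+2=2)
Machine loads: [20, 6, 6, 3, 2]
Makespan = max = 20 time units


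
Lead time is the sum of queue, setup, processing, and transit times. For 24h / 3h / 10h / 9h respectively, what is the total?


Lead time = queue + setup + processing + transit
= 24 + 3 + 10 + 9
= 46 hours


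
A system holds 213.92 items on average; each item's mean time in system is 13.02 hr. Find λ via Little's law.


Little's law: L = λW → λ = L / W
= 213.92 / 13.02
= 16.43 per hour


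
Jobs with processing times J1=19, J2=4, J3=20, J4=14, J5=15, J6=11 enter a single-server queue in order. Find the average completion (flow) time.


Completion times:
  J1: completes at 19
  J2: completes at 23
  J3: completes at 43
  J4: completes at 57
  J5: completes at 72
  J6: completes at 83
Sum = 297
Average = 297/6
= 49.50


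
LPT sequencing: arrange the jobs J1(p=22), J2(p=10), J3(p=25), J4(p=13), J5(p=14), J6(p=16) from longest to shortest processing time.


LPT: sort by longest processing time first
  J3: p=25
  J1: p=22
  J6: p=16
  J5: p=14
  J4: p=13
  J2: p=10
Order: J3 → J1 → J6 → J5 → J4 → J2


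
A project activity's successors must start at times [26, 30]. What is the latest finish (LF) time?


LF = min of all successor start times
Successors start at: [26, 30]
LF = min(26, 30)
= 26


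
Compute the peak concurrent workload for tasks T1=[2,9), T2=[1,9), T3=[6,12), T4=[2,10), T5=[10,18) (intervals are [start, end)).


Check each time point for overlaps:
  t=6: 4 tasks active (T1, T2, T3, T4)
Max concurrent = 4


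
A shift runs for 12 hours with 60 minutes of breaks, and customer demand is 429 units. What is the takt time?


Available = 12×60 - 60 = 660 min
Takt time = 660 / 429
= 1.54 min/unit


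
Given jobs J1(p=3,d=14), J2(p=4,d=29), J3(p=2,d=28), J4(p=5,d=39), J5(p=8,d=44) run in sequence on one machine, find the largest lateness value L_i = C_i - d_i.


Lateness per job (L = C - d):
  J1: C=3, d=14, L=-11
  J2: C=7, d=29, L=-22
  J3: C=9, d=28, L=-19
  J4: C=14, d=39, L=-25
  J5: C=22, d=44, L=-22
Lmax = max(-11, -22, -19, -25, -22)
= -11


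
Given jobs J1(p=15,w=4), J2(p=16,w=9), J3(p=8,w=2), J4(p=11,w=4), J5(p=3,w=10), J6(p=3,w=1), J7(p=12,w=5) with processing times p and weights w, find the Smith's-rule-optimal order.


WSPT (Smith's rule): sort by p/w ascending
  J5: p/w = 3/10 = 0.300
  J2: p/w = 16/9 = 1.778
  J7: p/w = 12/5 = 2.400
  J4: p/w = 11/4 = 2.750
  J6: p/w = 3/1 = 3.000
  J1: p/w = 15/4 = 3.750
  J3: p/w = 8/2 = 4.000
Order: J5 → J2 → J7 → J4 → J6 → J1 → J3


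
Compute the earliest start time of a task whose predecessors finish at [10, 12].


ES = max of all predecessor completion times
Predecessors: [10, 12]
ES = max(10, 12)
= 12


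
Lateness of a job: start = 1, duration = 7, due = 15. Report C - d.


Completion = 1 + 7 = 8
Lateness = C - d = 8 - 15
= -7


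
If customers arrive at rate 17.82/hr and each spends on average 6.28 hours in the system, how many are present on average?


Little's law: L = λ × W
= 17.82 × 6.28
= 111.91


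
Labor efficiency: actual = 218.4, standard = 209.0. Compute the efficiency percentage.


Efficiency = (actual / standard) × 100
= (218.4 / 209.0) × 100
= 104.5%


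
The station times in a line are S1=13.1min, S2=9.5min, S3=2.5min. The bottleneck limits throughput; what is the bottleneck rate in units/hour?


Bottleneck = longest station time
Station times: [13.1, 9.5, 2.5]
Max = 13.1 min
Rate = 60 / 13.1
= 4.58 units/hour (bottleneck: 13.1min)


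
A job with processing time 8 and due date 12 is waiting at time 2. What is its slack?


Slack = due - current_time - processing
= 12 - 2 - 8
= 2


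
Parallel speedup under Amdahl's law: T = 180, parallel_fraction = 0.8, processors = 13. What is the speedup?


Amdahl's law: T_p = T × ((1-p) + p/N)
= 180 × ((1-0.8) + 0.8/13)
= 180 × (0.20 + 0.0615)
= 180 × 0.2615
= 47.08
Speedup = 180/47.08
= 3.82×


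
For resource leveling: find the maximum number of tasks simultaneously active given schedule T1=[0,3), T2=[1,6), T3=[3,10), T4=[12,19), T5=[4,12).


Check each time point for overlaps:
  t=4: 3 tasks active (T2, T3, T5)
Max concurrent = 3


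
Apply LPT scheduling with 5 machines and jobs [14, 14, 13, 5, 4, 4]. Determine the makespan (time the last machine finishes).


Jobs (LPT sorted): [14, 14, 13, 5, 4, 4]
Machines: 5
  J=14 → Machine 1 (load: 0+14=14)
  J=14 → Machine 2 (load: 0+14=14)
  J=13 → Machine 3 (load: 0+13=13)
  J=5 → Machine 4 (load: 0+5=5)
  J=4 → Machine 5 (load: 0+4=4)
  J=4 → Machine 5 (load: 4+4=8)
Machine loads: [14, 14, 13, 5, 8]
Makespan = max = 14 time units


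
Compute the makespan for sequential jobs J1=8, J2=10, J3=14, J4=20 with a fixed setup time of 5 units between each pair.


Makespan = Σ processing + (n-1) × setup
= (8 + 10 + 14 + 20) + (4-1)×5
= 52 + 15
= 67 time units


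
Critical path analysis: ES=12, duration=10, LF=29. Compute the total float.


EF = ES + duration = 12 + 10 = 22
LS = LF - duration = 29 - 10 = 19
Total Float = LF - EF = 29 - 22
(or LS - ES = 19 - 12)
= 7


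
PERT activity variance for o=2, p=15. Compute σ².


σ² = ((p - o) / 6)² = (p - o)² / 36
= (15 - 2)² / 36
= 13² / 36
= 169 / 36
= 4.6944


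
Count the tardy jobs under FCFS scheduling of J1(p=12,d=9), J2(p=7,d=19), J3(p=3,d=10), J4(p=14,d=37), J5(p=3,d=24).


Completion vs due date:
  J1: C=12, d=9 → TARDY
  J2: C=19, d=19 → on time
  J3: C=22, d=10 → TARDY
  J4: C=36, d=37 → on time
  J5: C=39, d=24 → TARDY
Tardy jobs: J1, J3, J5
Count = 3


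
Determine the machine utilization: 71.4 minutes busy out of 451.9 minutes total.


Utilization = busy / total × 100
= 71.4 / 451.9 × 100
= 15.8%


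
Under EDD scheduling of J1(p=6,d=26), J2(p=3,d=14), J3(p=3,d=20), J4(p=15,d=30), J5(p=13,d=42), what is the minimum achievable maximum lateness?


EDD order: J2 → J3 → J1 → J4 → J5
Completion and lateness:
  J2: C=3, d=14, L=3-14=-11
  J3: C=6, d=20, L=6-20=-14
  J1: C=12, d=26, L=12-26=-14
  J4: C=27, d=30, L=27-30=-3
  J5: C=40, d=42, L=40-42=-2
Lmax = max(-11, -14, -14, -3, -2)
= -2


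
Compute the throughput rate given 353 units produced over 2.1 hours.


Throughput = units / time
= 353 / 2.1
= 168.1 units/hour


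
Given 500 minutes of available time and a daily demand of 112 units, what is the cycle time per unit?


Cycle time = available time / demand
= 500 / 112
= 4.46 min/unit


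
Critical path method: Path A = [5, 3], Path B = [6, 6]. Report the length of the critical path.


Path A: 5 + 3 = 8
Path B: 6 + 6 = 12
Critical path = longest = max(8, 12)
= 12 (Path B)


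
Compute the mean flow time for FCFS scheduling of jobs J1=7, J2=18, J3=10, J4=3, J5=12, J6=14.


Completion times:
  J1: completes at 7
  J2: completes at 25
  J3: completes at 35
  J4: completes at 38
  J5: completes at 50
  J6: completes at 64
Sum = 219
Average = 219/6
= 36.50


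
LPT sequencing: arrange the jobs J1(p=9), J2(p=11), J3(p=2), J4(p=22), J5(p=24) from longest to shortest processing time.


LPT: sort by longest processing time first
  J5: p=24
  J4: p=22
  J2: p=11
  J1: p=9
  J3: p=2
Order: J5 → J4 → J2 → J1 → J3


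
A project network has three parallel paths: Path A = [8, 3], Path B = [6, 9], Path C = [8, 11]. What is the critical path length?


Path A: 8 + 3 = 11
Path B: 6 + 9 = 15
Path C: 8 + 11 = 19
Critical path = longest = max(11, 15, 19)
= 19 (Path C)


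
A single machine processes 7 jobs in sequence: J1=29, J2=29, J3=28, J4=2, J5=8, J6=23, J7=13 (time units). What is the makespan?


Sequential makespan: sum all processing times
= 29 + 29 + 28 + 2 + 8 + 23 + 13
= 132 time units


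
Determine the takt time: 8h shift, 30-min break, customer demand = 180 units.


Available = 8×60 - 30 = 450 min
Takt time = 450 / 180
= 2.50 min/unit


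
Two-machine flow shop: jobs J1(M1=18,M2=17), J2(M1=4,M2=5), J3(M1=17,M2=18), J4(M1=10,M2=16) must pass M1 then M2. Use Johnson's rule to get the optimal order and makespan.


Johnson's rule:
Group 1 (M1≤M2, sort by M1): ['J2', 'J4', 'J3']
Group 2 (M1>M2, sort desc M2): ['J1']
Sequence: J2 → J4 → J3 → J1
Makespan calculation:
  J2: M1 done=4, M2 done=9
  J4: M1 done=14, M2 done=30
  J3: M1 done=31, M2 done=49
  J1: M1 done=49, M2 done=66
= Sequence: J2 → J4 → J3 → J1, Makespan: 66


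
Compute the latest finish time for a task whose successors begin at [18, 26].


LF = min of all successor start times
Successors start at: [18, 26]
LF = min(18, 26)
= 18


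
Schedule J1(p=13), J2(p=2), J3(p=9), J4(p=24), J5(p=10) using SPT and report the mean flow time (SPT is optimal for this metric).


SPT order: J2 → J3 → J5 → J1 → J4
Completion times:
  J2: C=2
  J3: C=11
  J5: C=21
  J1: C=34
  J4: C=58
Sum = 126, n = 5
Mean flow = 126/5
= 25.20


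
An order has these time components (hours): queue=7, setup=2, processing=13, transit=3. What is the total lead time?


Lead time = queue + setup + processing + transit
= 7 + 2 + 13 + 3
= 25 hours


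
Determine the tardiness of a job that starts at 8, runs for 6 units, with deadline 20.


Completion = start + processing = 8 + 6 = 14
Tardiness = max(0, C - d) = max(0, 14 - 20)
= max(0, -6)
= 0


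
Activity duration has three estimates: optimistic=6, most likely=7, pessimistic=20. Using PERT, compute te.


te = (o + 4m + p) / 6
= (6 + 4×7 + 20) / 6
= (6 + 28 + 20) / 6
= 54 / 6
= 9.00


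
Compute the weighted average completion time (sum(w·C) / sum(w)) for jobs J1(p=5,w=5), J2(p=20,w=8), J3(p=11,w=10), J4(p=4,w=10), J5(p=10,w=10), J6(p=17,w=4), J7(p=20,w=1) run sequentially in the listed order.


Completion times:
  J1: C=5, w×C=5×5=25
  J2: C=25, w×C=8×25=200
  J3: C=36, w×C=10×36=360
  J4: C=40, w×C=10×40=400
  J5: C=50, w×C=10×50=500
  J6: C=67, w×C=4×67=268
  J7: C=87, w×C=1×87=87
Sum w×C = 1840
Sum w = 48
Weighted avg = 1840/48
= 38.33


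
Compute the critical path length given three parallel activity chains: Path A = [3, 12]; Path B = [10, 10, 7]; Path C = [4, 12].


Path A: 3 + 12 = 15
Path B: 10 + 10 + 7 = 27
Path C: 4 + 12 = 16
Critical path = longest = max(15, 27, 16)
= 27 (Path B)


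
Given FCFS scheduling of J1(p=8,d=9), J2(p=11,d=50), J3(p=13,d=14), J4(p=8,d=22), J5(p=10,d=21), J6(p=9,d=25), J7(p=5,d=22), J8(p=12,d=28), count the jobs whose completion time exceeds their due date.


Completion vs due date:
  J1: C=8, d=9 → on time
  J2: C=19, d=50 → on time
  J3: C=32, d=14 → TARDY
  J4: C=40, d=22 → TARDY
  J5: C=50, d=21 → TARDY
  J6: C=59, d=25 → TARDY
  J7: C=64, d=22 → TARDY
  J8: C=76, d=28 → TARDY
Tardy jobs: J3, J4, J5, J6, J7, J8
Count = 6


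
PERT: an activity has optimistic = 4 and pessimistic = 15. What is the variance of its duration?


σ² = ((p - o) / 6)² = (p - o)² / 36
= (15 - 4)² / 36
= 11² / 36
= 121 / 36
= 3.3611


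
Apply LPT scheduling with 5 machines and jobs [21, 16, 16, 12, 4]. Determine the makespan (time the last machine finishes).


Jobs (LPT sorted): [21, 16, 16, 12, 4]
Machines: 5
  J=21 → Machine 1 (load: 0+21=21)
  J=16 → Machine 2 (load: 0+16=16)
  J=16 → Machine 3 (load: 0+16=16)
  J=12 → Machine 4 (load: 0+12=12)
  J=4 → Machine 5 (load: 0+4=4)
Machine loads: [21, 16, 16, 12, 4]
Makespan = max = 21 time units


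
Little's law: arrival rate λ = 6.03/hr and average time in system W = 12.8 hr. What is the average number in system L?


Little's law: L = λ × W
= 6.03 × 12.8
= 77.18


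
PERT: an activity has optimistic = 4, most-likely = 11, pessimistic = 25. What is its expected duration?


te = (o + 4m + p) / 6
= (4 + 4×11 + 25) / 6
= (4 + 44 + 25) / 6
= 73 / 6
= 12.17


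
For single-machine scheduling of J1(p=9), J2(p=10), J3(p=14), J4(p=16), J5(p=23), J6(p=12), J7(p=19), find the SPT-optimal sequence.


SPT: sort by shortest processing time
  J1: p=9
  J2: p=10
  J6: p=12
  J3: p=14
  J4: p=16
  J7: p=19
  J5: p=23
Order: J1 → J2 → J6 → J3 → J4 → J7 → J5


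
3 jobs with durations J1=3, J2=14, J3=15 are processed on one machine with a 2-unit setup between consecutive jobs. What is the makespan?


Makespan = Σ processing + (n-1) × setup
= (3 + 14 + 15) + (3-1)×2
= 32 + 4
= 36 time units


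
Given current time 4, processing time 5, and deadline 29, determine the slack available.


Slack = due - current_time - processing
= 29 - 4 - 5
= 20


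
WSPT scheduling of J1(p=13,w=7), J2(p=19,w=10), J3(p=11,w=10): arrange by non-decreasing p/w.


WSPT (Smith's rule): sort by p/w ascending
  J3: p/w = 11/10 = 1.100
  J1: p/w = 13/7 = 1.857
  J2: p/w = 19/10 = 1.900
Order: J3 → J1 → J2


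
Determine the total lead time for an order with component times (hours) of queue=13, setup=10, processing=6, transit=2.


Lead time = queue + setup + processing + transit
= 13 + 10 + 6 + 2
= 31 hours


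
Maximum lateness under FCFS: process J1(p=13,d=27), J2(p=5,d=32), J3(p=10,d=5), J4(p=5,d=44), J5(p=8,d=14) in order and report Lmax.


Lateness per job (L = C - d):
  J1: C=13, d=27, L=-14
  J2: C=18, d=32, L=-14
  J3: C=28, d=5, L=23
  J4: C=33, d=44, L=-11
  J5: C=41, d=14, L=27
Lmax = max(-14, -14, 23, -11, 27)
= 27


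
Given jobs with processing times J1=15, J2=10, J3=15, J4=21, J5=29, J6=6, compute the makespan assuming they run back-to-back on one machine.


Sequential makespan: sum all processing times
= 15 + 10 + 15 + 21 + 29 + 6
= 96 time units


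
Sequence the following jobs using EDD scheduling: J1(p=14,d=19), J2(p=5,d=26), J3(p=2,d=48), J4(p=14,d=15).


EDD: sort by earliest due date
  J4: d=15, p=14
  J1: d=19, p=14
  J2: d=26, p=5
  J3: d=48, p=2
Order: J4 → J1 → J2 → J3


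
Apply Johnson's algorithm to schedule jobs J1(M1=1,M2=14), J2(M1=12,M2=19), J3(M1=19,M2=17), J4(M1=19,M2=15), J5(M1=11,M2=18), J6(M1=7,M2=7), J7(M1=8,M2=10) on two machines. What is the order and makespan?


Johnson's rule:
Group 1 (M1≤M2, sort by M1): ['J1', 'J6', 'J7', 'J5', 'J2']
Group 2 (M1>M2, sort desc M2): ['J3', 'J4']
Sequence: J1 → J6 → J7 → J5 → J2 → J3 → J4
Makespan calculation:
  J1: M1 done=1, M2 done=15
  J6: M1 done=8, M2 done=22
  J7: M1 done=16, M2 done=32
  J5: M1 done=27, M2 done=50
  J2: M1 done=39, M2 done=69
  J3: M1 done=58, M2 done=86
  J4: M1 done=77, M2 done=101
= Sequence: J1 → J6 → J7 → J5 → J2 → J3 → J4, Makespan: 101


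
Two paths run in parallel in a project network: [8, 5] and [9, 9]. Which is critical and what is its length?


Path A: 8 + 5 = 13
Path B: 9 + 9 = 18
Critical path = longest = max(13, 18)
= 18 (Path B)


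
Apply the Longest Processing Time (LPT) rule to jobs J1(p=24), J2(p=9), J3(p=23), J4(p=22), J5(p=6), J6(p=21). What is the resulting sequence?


LPT: sort by longest processing time first
  J1: p=24
  J3: p=23
  J4: p=22
  J6: p=21
  J2: p=9
  J5: p=6
Order: J1 → J3 → J4 → J6 → J2 → J5


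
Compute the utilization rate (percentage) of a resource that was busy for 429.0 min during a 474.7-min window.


Utilization = busy / total × 100
= 429.0 / 474.7 × 100
= 90.4%


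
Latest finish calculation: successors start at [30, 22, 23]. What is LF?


LF = min of all successor start times
Successors start at: [30, 22, 23]
LF = min(30, 22, 23)
= 22


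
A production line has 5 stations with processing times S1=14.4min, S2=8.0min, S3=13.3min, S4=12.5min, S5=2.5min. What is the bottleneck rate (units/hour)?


Bottleneck = longest station time
Station times: [14.4, 8.0, 13.3, 12.5, 2.5]
Max = 14.4 min
Rate = 60 / 14.4
= 4.17 units/hour (bottleneck: 14.4min)


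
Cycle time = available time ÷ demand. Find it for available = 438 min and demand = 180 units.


Cycle time = available time / demand
= 438 / 180
= 2.43 min/unit


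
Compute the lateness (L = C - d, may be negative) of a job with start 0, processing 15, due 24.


Completion = 0 + 15 = 15
Lateness = C - d = 15 - 24
= -9


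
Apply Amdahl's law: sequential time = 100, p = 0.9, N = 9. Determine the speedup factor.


Amdahl's law: T_p = T × ((1-p) + p/N)
= 100 × ((1-0.9) + 0.9/9)
= 100 × (0.10 + 0.1000)
= 100 × 0.2000
= 20.00
Speedup = 100/20.00
= 5.00×


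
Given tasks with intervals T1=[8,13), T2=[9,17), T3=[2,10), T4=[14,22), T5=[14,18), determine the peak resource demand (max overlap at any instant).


Check each time point for overlaps:
  t=9: 3 tasks active (T1, T2, T3)
Max concurrent = 3


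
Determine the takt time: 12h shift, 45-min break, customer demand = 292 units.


Available = 12×60 - 45 = 675 min
Takt time = 675 / 292
= 2.31 min/unit


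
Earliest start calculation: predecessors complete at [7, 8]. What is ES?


ES = max of all predecessor completion times
Predecessors: [7, 8]
ES = max(7, 8)
= 8


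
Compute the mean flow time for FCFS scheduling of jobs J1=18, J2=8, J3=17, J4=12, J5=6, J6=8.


Completion times:
  J1: completes at 18
  J2: completes at 26
  J3: completes at 43
  J4: completes at 55
  J5: completes at 61
  J6: completes at 69
Sum = 272
Average = 272/6
= 45.33


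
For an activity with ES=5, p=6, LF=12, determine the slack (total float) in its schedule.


EF = ES + duration = 5 + 6 = 11
LS = LF - duration = 12 - 6 = 6
Total Float = LF - EF = 12 - 11
(or LS - ES = 6 - 5)
= 1


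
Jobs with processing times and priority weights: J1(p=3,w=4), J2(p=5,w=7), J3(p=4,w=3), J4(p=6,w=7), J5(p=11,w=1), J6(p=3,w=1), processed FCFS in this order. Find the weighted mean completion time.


Completion times:
  J1: C=3, w×C=4×3=12
  J2: C=8, w×C=7×8=56
  J3: C=12, w×C=3×12=36
  J4: C=18, w×C=7×18=126
  J5: C=29, w×C=1×29=29
  J6: C=32, w×C=1×32=32
Sum w×C = 291
Sum w = 23
Weighted avg = 291/23
= 12.65


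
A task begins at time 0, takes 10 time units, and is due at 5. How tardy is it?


Completion = start + processing = 0 + 10 = 10
Tardiness = max(0, C - d) = max(0, 10 - 5)
= max(0, 5)
= 5


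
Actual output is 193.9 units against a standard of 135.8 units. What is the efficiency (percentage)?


Efficiency = (actual / standard) × 100
= (193.9 / 135.8) × 100
= 142.8%


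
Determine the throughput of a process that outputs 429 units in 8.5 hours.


Throughput = units / time
= 429 / 8.5
= 50.5 units/hour


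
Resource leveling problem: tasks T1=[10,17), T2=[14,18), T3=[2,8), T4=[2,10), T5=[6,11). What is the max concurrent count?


Check each time point for overlaps:
  t=6: 3 tasks active (T3, T4, T5)
Max concurrent = 3


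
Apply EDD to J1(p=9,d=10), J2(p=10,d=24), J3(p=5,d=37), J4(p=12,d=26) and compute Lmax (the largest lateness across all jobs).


EDD order: J1 → J2 → J4 → J3
Completion and lateness:
  J1: C=9, d=10, L=9-10=-1
  J2: C=19, d=24, L=19-24=-5
  J4: C=31, d=26, L=31-26=5
  J3: C=36, d=37, L=36-37=-1
Lmax = max(-1, -5, 5, -1)
= 5


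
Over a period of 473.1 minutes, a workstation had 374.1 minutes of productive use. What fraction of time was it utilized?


Utilization = busy / total × 100
= 374.1 / 473.1 × 100
= 79.1%


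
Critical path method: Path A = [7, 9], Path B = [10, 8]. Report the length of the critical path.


Path A: 7 + 9 = 16
Path B: 10 + 8 = 18
Critical path = longest = max(16, 18)
= 18 (Path B)


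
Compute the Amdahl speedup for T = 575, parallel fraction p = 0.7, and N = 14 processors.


Amdahl's law: T_p = T × ((1-p) + p/N)
= 575 × ((1-0.7) + 0.7/14)
= 575 × (0.30 + 0.0500)
= 575 × 0.3500
= 201.25
Speedup = 575/201.25
= 2.86×


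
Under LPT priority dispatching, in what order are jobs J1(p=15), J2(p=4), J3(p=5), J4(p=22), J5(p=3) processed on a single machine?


LPT: sort by longest processing time first
  J4: p=22
  J1: p=15
  J3: p=5
  J2: p=4
  J5: p=3
Order: J4 → J1 → J3 → J2 → J5


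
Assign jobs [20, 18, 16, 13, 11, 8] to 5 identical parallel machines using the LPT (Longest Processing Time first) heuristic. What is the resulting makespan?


Jobs (LPT sorted): [20, 18, 16, 13, 11, 8]
Machines: 5
  J=20 → Machine 1 (load: 0+20=20)
  J=18 → Machine 2 (load: 0+18=18)
  J=16 → Machine 3 (load: 0+16=16)
  J=13 → Machine 4 (load: 0+13=13)
  J=11 → Machine 5 (load: 0+11=11)
  J=8 → Machine 5 (load: 11+8=19)
Machine loads: [20, 18, 16, 13, 19]
Makespan = max = 20 time units


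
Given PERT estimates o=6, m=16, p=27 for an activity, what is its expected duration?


te = (o + 4m + p) / 6
= (6 + 4×16 + 27) / 6
= (6 + 64 + 27) / 6
= 97 / 6
= 16.17


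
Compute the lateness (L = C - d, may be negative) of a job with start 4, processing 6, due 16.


Completion = 4 + 6 = 10
Lateness = C - d = 10 - 16
= -6


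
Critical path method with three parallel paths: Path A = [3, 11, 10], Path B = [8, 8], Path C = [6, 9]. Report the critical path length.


Path A: 3 + 11 + 10 = 24
Path B: 8 + 8 = 16
Path C: 6 + 9 = 15
Critical path = longest = max(24, 16, 15)
= 24 (Path A)


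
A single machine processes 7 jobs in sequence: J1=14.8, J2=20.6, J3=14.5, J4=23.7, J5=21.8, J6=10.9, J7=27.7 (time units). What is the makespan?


Sequential makespan: sum all processing times
= 14.8 + 20.6 + 14.5 + 23.7 + 21.8 + 10.9 + 27.7
= 134.0 time units


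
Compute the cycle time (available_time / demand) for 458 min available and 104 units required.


Cycle time = available time / demand
= 458 / 104
= 4.40 min/unit


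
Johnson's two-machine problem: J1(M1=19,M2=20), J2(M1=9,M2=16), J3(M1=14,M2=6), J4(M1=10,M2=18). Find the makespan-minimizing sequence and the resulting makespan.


Johnson's rule:
Group 1 (M1≤M2, sort by M1): ['J2', 'J4', 'J1']
Group 2 (M1>M2, sort desc M2): ['J3']
Sequence: J2 → J4 → J1 → J3
Makespan calculation:
  J2: M1 done=9, M2 done=25
  J4: M1 done=19, M2 done=43
  J1: M1 done=38, M2 done=63
  J3: M1 done=52, M2 done=69
= Sequence: J2 → J4 → J1 → J3, Makespan: 69


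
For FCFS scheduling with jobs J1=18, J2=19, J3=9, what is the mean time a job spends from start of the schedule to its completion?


Completion times:
  J1: completes at 18
  J2: completes at 37
  J3: completes at 46
Sum = 101
Average = 101/3
= 33.67


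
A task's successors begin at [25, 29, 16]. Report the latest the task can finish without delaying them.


LF = min of all successor start times
Successors start at: [25, 29, 16]
LF = min(25, 29, 16)
= 16


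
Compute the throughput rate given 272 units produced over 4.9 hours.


Throughput = units / time
= 272 / 4.9
= 55.5 units/hour


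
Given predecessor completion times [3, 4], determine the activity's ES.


ES = max of all predecessor completion times
Predecessors: [3, 4]
ES = max(3, 4)
= 4


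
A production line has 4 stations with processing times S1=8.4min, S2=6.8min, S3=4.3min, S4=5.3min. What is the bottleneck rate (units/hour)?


Bottleneck = longest station time
Station times: [8.4, 6.8, 4.3, 5.3]
Max = 8.4 min
Rate = 60 / 8.4
= 7.14 units/hour (bottleneck: 8.4min)


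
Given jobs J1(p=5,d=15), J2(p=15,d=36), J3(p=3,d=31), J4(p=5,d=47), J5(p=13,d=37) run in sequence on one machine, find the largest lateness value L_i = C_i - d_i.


Lateness per job (L = C - d):
  J1: C=5, d=15, L=-10
  J2: C=20, d=36, L=-16
  J3: C=23, d=31, L=-8
  J4: C=28, d=47, L=-19
  J5: C=41, d=37, L=4
Lmax = max(-10, -16, -8, -19, 4)
= 4


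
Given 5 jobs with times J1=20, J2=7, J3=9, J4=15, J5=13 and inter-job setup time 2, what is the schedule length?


Makespan = Σ processing + (n-1) × setup
= (20 + 7 + 9 + 15 + 13) + (5-1)×2
= 64 + 8
= 72 time units


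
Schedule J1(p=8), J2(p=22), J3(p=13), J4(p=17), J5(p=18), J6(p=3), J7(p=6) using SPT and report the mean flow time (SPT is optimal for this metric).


SPT order: J6 → J7 → J1 → J3 → J4 → J5 → J2
Completion times:
  J6: C=3
  J7: C=9
  J1: C=17
  J3: C=30
  J4: C=47
  J5: C=65
  J2: C=87
Sum = 258, n = 7
Mean flow = 258/7
= 36.86


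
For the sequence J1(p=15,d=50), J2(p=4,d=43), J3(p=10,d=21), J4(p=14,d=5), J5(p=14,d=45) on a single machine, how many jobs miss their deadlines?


Completion vs due date:
  J1: C=15, d=50 → on time
  J2: C=19, d=43 → on time
  J3: C=29, d=21 → TARDY
  J4: C=43, d=5 → TARDY
  J5: C=57, d=45 → TARDY
Tardy jobs: J3, J4, J5
Count = 3


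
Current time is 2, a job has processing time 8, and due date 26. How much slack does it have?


Slack = due - current_time - processing
= 26 - 2 - 8
= 16


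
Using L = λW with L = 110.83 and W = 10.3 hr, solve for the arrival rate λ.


Little's law: L = λW → λ = L / W
= 110.83 / 10.3
= 10.76 per hour


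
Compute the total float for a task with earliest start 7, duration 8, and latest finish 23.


EF = ES + duration = 7 + 8 = 15
LS = LF - duration = 23 - 8 = 15
Total Float = LF - EF = 23 - 15
(or LS - ES = 15 - 7)
= 8


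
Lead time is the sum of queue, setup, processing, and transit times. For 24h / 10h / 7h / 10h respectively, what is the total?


Lead time = queue + setup + processing + transit
= 24 + 10 + 7 + 10
= 51 hours


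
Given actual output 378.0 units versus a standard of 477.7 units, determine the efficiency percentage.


Efficiency = (actual / standard) × 100
= (378.0 / 477.7) × 100
= 79.1%


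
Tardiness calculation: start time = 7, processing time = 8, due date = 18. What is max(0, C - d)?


Completion = start + processing = 7 + 8 = 15
Tardiness = max(0, C - d) = max(0, 15 - 18)
= max(0, -3)
= 0


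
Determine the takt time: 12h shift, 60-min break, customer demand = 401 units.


Available = 12×60 - 60 = 660 min
Takt time = 660 / 401
= 1.65 min/unit


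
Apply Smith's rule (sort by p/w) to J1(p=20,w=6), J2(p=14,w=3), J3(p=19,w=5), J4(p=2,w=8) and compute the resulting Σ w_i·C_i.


WSPT order (by p/w): J4 → J1 → J3 → J2
  J4: C=2, w·C=8×2=16
  J1: C=22, w·C=6×22=132
  J3: C=41, w·C=5×41=205
  J2: C=55, w·C=3×55=165
Σ w·C = 518
= 518


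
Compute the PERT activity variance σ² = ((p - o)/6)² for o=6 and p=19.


σ² = ((p - o) / 6)² = (p - o)² / 36
= (19 - 6)² / 36
= 13² / 36
= 169 / 36
= 4.6944


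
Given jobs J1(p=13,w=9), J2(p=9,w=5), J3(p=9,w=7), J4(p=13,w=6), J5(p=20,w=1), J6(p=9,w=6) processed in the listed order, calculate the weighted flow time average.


Completion times:
  J1: C=13, w×C=9×13=117
  J2: C=22, w×C=5×22=110
  J3: C=31, w×C=7×31=217
  J4: C=44, w×C=6×44=264
  J5: C=64, w×C=1×64=64
  J6: C=73, w×C=6×73=438
Sum w×C = 1210
Sum w = 34
Weighted avg = 1210/34
= 35.59


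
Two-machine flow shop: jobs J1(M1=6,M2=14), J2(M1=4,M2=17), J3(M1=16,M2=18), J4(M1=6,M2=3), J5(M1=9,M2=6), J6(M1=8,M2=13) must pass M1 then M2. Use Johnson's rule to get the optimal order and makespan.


Johnson's rule:
Group 1 (M1≤M2, sort by M1): ['J2', 'J1', 'J6', 'J3']
Group 2 (M1>M2, sort desc M2): ['J5', 'J4']
Sequence: J2 → J1 → J6 → J3 → J5 → J4
Makespan calculation:
  J2: M1 done=4, M2 done=21
  J1: M1 done=10, M2 done=35
  J6: M1 done=18, M2 done=48
  J3: M1 done=34, M2 done=66
  J5: M1 done=43, M2 done=72
  J4: M1 done=49, M2 done=75
= Sequence: J2 → J1 → J6 → J3 → J5 → J4, Makespan: 75


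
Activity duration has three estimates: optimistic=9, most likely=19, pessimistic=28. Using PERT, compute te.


te = (o + 4m + p) / 6
= (9 + 4×19 + 28) / 6
= (9 + 76 + 28) / 6
= 113 / 6
= 18.83


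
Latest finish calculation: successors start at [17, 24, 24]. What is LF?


LF = min of all successor start times
Successors start at: [17, 24, 24]
LF = min(17, 24, 24)
= 17


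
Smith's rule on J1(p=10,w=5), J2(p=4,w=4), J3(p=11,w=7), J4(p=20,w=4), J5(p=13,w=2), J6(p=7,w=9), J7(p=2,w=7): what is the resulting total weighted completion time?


WSPT order (by p/w): J7 → J6 → J2 → J3 → J1 → J4 → J5
  J7: C=2, w·C=7×2=14
  J6: C=9, w·C=9×9=81
  J2: C=13, w·C=4×13=52
  J3: C=24, w·C=7×24=168
  J1: C=34, w·C=5×34=170
  J4: C=54, w·C=4×54=216
  J5: C=67, w·C=2×67=134
Σ w·C = 835
= 835


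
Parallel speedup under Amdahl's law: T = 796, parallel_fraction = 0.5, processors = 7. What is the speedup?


Amdahl's law: T_p = T × ((1-p) + p/N)
= 796 × ((1-0.5) + 0.5/7)
= 796 × (0.50 + 0.0714)
= 796 × 0.5714
= 454.86
Speedup = 796/454.86
= 1.75×


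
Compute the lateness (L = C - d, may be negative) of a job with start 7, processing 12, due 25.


Completion = 7 + 12 = 19
Lateness = C - d = 19 - 25
= -6


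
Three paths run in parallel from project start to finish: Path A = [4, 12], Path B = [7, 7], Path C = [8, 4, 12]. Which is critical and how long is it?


Path A: 4 + 12 = 16
Path B: 7 + 7 = 14
Path C: 8 + 4 + 12 = 24
Critical path = longest = max(16, 14, 24)
= 24 (Path C)


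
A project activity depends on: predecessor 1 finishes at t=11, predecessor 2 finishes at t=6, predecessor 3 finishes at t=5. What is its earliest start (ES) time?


ES = max of all predecessor completion times
Predecessors: [11, 6, 5]
ES = max(11, 6, 5)
= 11


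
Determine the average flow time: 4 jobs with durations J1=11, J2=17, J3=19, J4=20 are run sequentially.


Completion times:
  J1: completes at 11
  J2: completes at 28
  J3: completes at 47
  J4: completes at 67
Sum = 153
Average = 153/4
= 38.25


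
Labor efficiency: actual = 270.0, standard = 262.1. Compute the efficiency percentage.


Efficiency = (actual / standard) × 100
= (270.0 / 262.1) × 100
= 103.0%


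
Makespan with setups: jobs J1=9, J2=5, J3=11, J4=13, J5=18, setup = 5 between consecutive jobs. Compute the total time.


Makespan = Σ processing + (n-1) × setup
= (9 + 5 + 11 + 13 + 18) + (5-1)×5
= 56 + 20
= 76 time units


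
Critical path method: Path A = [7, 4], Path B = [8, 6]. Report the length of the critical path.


Path A: 7 + 4 = 11
Path B: 8 + 6 = 14
Critical path = longest = max(11, 14)
= 14 (Path B)


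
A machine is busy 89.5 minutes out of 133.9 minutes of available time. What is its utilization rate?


Utilization = busy / total × 100
= 89.5 / 133.9 × 100
= 66.8%


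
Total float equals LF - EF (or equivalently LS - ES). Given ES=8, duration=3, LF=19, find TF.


EF = ES + duration = 8 + 3 = 11
LS = LF - duration = 19 - 3 = 16
Total Float = LF - EF = 19 - 11
(or LS - ES = 16 - 8)
= 8


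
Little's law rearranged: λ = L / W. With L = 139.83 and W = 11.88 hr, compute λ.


Little's law: L = λW → λ = L / W
= 139.83 / 11.88
= 11.77 per hour


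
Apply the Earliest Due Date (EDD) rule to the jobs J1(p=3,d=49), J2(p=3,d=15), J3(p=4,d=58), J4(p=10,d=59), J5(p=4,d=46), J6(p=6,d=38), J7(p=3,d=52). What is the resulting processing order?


EDD: sort by earliest due date
  J2: d=15, p=3
  J6: d=38, p=6
  J5: d=46, p=4
  J1: d=49, p=3
  J7: d=52, p=3
  J3: d=58, p=4
  J4: d=59, p=10
Order: J2 → J6 → J5 → J1 → J7 → J3 → J4


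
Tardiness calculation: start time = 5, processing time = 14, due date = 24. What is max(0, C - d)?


Completion = start + processing = 5 + 14 = 19
Tardiness = max(0, C - d) = max(0, 19 - 24)
= max(0, -5)
= 0


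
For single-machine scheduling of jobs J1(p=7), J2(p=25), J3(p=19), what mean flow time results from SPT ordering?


SPT order: J1 → J3 → J2
Completion times:
  J1: C=7
  J3: C=26
  J2: C=51
Sum = 84, n = 3
Mean flow = 84/3
= 28.00


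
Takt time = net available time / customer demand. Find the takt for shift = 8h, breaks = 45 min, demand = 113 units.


Available = 8×60 - 45 = 435 min
Takt time = 435 / 113
= 3.85 min/unit


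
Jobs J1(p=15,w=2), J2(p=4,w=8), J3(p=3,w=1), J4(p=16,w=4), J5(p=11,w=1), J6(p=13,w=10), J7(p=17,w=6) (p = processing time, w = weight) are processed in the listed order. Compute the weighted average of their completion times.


Completion times:
  J1: C=15, w×C=2×15=30
  J2: C=19, w×C=8×19=152
  J3: C=22, w×C=1×22=22
  J4: C=38, w×C=4×38=152
  J5: C=49, w×C=1×49=49
  J6: C=62, w×C=10×62=620
  J7: C=79, w×C=6×79=474
Sum w×C = 1499
Sum w = 32
Weighted avg = 1499/32
= 46.84


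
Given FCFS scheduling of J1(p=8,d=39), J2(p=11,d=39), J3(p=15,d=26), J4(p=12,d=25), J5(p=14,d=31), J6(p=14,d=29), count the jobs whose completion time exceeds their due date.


Completion vs due date:
  J1: C=8, d=39 → on time
  J2: C=19, d=39 → on time
  J3: C=34, d=26 → TARDY
  J4: C=46, d=25 → TARDY
  J5: C=60, d=31 → TARDY
  J6: C=74, d=29 → TARDY
Tardy jobs: J3, J4, J5, J6
Count = 4


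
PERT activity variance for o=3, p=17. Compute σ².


σ² = ((p - o) / 6)² = (p - o)² / 36
= (17 - 3)² / 36
= 14² / 36
= 196 / 36
= 5.4444


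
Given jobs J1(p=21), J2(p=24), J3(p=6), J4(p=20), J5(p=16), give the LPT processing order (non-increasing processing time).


LPT: sort by longest processing time first
  J2: p=24
  J1: p=21
  J4: p=20
  J5: p=16
  J3: p=6
Order: J2 → J1 → J4 → J5 → J3


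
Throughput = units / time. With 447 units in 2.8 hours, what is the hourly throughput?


Throughput = units / time
= 447 / 2.8
= 159.6 units/hour


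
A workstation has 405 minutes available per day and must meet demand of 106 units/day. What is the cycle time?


Cycle time = available time / demand
= 405 / 106
= 3.82 min/unit


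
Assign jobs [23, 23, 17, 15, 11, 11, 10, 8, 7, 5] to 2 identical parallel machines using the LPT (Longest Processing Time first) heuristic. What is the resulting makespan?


Jobs (LPT sorted): [23, 23, 17, 15, 11, 11, 10, 8, 7, 5]
Machines: 2
  J=23 → Machine 1 (load: 0+23=23)
  J=23 → Machine 2 (load: 0+23=23)
  J=17 → Machine 1 (load: 23+17=40)
  J=15 → Machine 2 (load: 23+15=38)
  J=11 → Machine 2 (load: 38+11=49)
  J=11 → Machine 1 (load: 40+11=51)
  J=10 → Machine 2 (load: 49+10=59)
  J=8 → Machine 1 (load: 51+8=59)
  J=7 → Machine 1 (load: 59+7=66)
  J=5 → Machine 2 (load: 59+5=64)
Machine loads: [66, 64]
Makespan = max = 66 time units
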